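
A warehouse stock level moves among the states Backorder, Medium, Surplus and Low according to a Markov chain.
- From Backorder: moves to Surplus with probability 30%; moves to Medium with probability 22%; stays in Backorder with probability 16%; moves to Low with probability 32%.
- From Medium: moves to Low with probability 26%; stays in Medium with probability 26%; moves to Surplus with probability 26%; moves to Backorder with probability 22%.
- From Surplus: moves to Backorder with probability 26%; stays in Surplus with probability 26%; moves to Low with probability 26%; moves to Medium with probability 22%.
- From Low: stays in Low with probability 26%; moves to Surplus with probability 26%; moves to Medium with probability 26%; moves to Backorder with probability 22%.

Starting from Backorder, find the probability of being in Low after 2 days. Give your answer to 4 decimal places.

0.2696

Propagate the distribution vector 2 days from Backorder.
After 0 days: (1.0000, 0.0000, 0.0000, 0.0000)
After 1 day: (0.1600, 0.2200, 0.3000, 0.3200)
After 2 days: (0.2224, 0.2416, 0.2664, 0.2696)
P(in Low after 2 days) = 0.2696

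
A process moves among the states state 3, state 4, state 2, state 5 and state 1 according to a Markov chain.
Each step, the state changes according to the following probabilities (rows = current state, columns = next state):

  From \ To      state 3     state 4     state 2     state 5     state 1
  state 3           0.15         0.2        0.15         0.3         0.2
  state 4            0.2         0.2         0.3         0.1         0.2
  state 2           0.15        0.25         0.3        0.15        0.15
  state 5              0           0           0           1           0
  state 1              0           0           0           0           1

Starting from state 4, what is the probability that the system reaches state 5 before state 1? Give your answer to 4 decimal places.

0.4446

Let h(s) be the probability of absorption at state 5 starting from transient state s. Then h(state 5) = 1 and h(state 1) = 0. By first-step analysis:
h(state 3) = 0.15·h(state 3) + 0.2·h(state 4) + 0.15·h(state 2) + 0.3·1 + 0.2·0
h(state 4) = 0.2·h(state 3) + 0.2·h(state 4) + 0.3·h(state 2) + 0.1·1 + 0.2·0
h(state 2) = 0.15·h(state 3) + 0.25·h(state 4) + 0.3·h(state 2) + 0.15·1 + 0.15·0
Solving: h(state 3) = 0.5440, h(state 4) = 0.4446, h(state 2) = 0.4896.
Starting from state 4, the probability is 0.4446.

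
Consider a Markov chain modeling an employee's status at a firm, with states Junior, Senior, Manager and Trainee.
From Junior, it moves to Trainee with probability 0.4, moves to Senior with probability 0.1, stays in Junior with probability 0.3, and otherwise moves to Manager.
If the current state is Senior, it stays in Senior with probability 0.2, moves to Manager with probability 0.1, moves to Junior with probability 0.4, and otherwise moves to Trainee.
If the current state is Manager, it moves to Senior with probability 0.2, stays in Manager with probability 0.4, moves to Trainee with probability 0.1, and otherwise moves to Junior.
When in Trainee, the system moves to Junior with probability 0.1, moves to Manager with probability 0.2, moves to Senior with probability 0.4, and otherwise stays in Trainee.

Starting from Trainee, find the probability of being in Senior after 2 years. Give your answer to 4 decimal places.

0.2500

Propagate the distribution vector 2 years from Trainee.
After 0 years: (0.0000, 0.0000, 0.0000, 1.0000)
After 1 year: (0.1000, 0.4000, 0.2000, 0.3000)
After 2 years: (0.2800, 0.2500, 0.2000, 0.2700)
P(in Senior after 2 years) = 0.2500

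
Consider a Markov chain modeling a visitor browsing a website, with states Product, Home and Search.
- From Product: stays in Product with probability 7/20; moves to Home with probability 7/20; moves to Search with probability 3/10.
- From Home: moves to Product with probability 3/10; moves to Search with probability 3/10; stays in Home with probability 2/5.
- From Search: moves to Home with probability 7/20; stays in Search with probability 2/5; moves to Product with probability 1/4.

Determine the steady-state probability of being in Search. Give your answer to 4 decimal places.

0.3333

Let the stationary distribution be π with π = πP and π_1 + π_2 + π_3 = 1.
π_1 = 0.35·π_1 + 0.3·π_2 + 0.25·π_3
π_2 = 0.35·π_1 + 0.4·π_2 + 0.35·π_3
Solving with the normalization constraint gives π = (0.2982, 0.3684, 0.3333).
So the stationary probability of Search is 0.3333.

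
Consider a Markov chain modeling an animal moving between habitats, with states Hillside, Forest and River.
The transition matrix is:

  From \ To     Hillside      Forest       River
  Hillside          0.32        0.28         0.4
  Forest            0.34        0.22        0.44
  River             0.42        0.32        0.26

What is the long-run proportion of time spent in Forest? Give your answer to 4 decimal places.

0.2778

Let the stationary distribution be π with π = πP and π_1 + π_2 + π_3 = 1.
π_1 = 0.32·π_1 + 0.34·π_2 + 0.42·π_3
π_2 = 0.28·π_1 + 0.22·π_2 + 0.32·π_3
Solving with the normalization constraint gives π = (0.3616, 0.2778, 0.3606).
So the stationary probability of Forest is 0.2778.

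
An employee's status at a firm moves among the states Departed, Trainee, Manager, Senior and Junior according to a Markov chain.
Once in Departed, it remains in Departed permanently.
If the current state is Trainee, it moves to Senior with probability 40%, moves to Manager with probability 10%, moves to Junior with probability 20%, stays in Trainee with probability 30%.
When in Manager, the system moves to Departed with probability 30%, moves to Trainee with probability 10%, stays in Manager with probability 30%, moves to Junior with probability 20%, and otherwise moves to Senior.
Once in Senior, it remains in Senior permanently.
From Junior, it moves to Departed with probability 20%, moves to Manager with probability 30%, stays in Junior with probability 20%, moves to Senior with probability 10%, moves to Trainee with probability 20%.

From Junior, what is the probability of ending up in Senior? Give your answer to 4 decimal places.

Let h(s) be the probability of absorption at Senior starting from transient state s. Then h(Senior) = 1 and h(Departed) = 0. By first-step analysis:
h(Trainee) = 0.3·h(Trainee) + 0.1·h(Manager) + 0.4·1 + 0.2·h(Junior)
h(Manager) = 0.3·0 + 0.1·h(Trainee) + 0.3·h(Manager) + 0.1·1 + 0.2·h(Junior)
h(Junior) = 0.2·0 + 0.2·h(Trainee) + 0.3·h(Manager) + 0.1·1 + 0.2·h(Junior)
Solving: h(Trainee) = 0.7566, h(Manager) = 0.3816, h(Junior) = 0.4572.
Starting from Junior, the probability is 0.4572.

0.4572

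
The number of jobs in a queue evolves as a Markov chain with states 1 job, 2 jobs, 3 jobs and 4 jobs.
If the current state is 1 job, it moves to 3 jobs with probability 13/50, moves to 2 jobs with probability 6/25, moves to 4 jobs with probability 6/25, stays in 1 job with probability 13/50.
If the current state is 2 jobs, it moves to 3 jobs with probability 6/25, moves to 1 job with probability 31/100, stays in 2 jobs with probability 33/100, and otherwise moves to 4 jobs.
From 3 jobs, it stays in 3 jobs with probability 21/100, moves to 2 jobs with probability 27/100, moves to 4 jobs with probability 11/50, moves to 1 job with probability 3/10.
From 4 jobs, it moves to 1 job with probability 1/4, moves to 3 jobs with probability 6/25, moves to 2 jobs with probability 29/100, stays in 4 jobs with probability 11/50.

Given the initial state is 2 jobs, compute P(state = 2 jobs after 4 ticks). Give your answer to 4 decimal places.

0.2824

Propagate the distribution vector 4 ticks from 2 jobs.
After 0 ticks: (0.0000, 1.0000, 0.0000, 0.0000)
After 1 tick: (0.3100, 0.3300, 0.2400, 0.1200)
After 2 ticks: (0.2849, 0.2829, 0.2390, 0.1932)
After 3 ticks: (0.2818, 0.2823, 0.2385, 0.1974)
After 4 ticks: (0.2817, 0.2824, 0.2385, 0.1974)
P(in 2 jobs after 4 ticks) = 0.2824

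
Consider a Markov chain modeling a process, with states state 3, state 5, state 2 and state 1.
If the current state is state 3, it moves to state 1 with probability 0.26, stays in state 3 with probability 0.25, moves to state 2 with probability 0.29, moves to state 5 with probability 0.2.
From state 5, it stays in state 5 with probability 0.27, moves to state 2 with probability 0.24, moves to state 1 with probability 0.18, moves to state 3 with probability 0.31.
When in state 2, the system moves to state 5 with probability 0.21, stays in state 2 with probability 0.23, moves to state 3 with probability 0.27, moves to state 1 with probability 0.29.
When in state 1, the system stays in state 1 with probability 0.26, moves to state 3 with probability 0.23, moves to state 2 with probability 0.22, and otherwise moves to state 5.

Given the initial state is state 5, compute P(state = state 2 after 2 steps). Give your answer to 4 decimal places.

Propagate the distribution vector 2 steps from state 5.
After 0 steps: (0.0000, 1.0000, 0.0000, 0.0000)
After 1 step: (0.3100, 0.2700, 0.2400, 0.1800)
After 2 steps: (0.2674, 0.2375, 0.2495, 0.2456)
P(in state 2 after 2 steps) = 0.2495

0.2495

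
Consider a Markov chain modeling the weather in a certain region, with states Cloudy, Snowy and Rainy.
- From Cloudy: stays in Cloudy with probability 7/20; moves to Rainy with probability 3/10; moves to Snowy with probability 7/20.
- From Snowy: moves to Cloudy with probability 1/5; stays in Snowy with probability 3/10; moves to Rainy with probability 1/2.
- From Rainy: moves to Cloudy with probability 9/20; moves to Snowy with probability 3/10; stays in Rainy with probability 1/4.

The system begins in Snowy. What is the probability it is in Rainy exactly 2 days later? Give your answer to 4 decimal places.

Sum over the intermediate state after 1 day:
P = P(Snowy→Cloudy)·P(Cloudy→Rainy) + P(Snowy→Snowy)·P(Snowy→Rainy) + P(Snowy→Rainy)·P(Rainy→Rainy)
  = 0.2×0.3 + 0.3×0.5 + 0.5×0.25
  = 0.0600 + 0.1500 + 0.1250 = 0.3350

0.3350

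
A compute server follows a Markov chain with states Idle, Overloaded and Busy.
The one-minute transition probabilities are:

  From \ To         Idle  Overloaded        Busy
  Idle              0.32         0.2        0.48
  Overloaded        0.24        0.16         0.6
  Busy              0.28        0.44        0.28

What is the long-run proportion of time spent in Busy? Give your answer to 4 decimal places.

0.4291

Let the stationary distribution be π with π = πP and π_1 + π_2 + π_3 = 1.
π_1 = 0.32·π_1 + 0.24·π_2 + 0.28·π_3
π_2 = 0.2·π_1 + 0.16·π_2 + 0.44·π_3
Solving with the normalization constraint gives π = (0.2795, 0.2913, 0.4291).
So the stationary probability of Busy is 0.4291.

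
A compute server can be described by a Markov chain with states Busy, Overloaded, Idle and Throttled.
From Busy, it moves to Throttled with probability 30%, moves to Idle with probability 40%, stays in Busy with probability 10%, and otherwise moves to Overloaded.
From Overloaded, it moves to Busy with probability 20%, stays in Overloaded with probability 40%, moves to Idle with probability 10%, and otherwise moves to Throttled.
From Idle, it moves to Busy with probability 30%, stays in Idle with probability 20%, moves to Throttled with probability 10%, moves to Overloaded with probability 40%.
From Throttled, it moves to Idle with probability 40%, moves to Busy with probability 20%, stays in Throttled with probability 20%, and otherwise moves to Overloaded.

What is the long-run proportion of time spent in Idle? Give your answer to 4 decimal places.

0.2549

Let the stationary distribution be π with π = πP and π_1 + π_2 + π_3 + π_4 = 1.
π_1 = 0.1·π_1 + 0.2·π_2 + 0.3·π_3 + 0.2·π_4
π_2 = 0.2·π_1 + 0.4·π_2 + 0.4·π_3 + 0.2·π_4
π_3 = 0.4·π_1 + 0.1·π_2 + 0.2·π_3 + 0.4·π_4
Solving with the normalization constraint gives π = (0.2050, 0.3137, 0.2549, 0.2264).
So the stationary probability of Idle is 0.2549.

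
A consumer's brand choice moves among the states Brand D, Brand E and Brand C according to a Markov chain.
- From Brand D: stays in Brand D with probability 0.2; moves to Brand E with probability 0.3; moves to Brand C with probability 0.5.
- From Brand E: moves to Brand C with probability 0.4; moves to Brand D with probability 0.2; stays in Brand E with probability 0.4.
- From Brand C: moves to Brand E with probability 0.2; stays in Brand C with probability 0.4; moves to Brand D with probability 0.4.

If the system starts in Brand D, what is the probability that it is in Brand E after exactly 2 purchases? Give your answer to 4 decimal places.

Sum over the intermediate state after 1 purchase:
P = P(Brand D→Brand D)·P(Brand D→Brand E) + P(Brand D→Brand E)·P(Brand E→Brand E) + P(Brand D→Brand C)·P(Brand C→Brand E)
  = 0.2×0.3 + 0.3×0.4 + 0.5×0.2
  = 0.0600 + 0.1200 + 0.1000 = 0.2800

0.2800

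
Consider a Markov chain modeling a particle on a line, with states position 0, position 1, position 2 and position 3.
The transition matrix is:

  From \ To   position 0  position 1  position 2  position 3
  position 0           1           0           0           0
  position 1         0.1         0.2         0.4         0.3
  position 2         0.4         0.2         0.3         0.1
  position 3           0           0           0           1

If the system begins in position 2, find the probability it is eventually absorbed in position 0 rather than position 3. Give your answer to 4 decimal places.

Let h(s) be the probability of absorption at position 0 starting from transient state s. Then h(position 0) = 1 and h(position 3) = 0. By first-step analysis:
h(position 1) = 0.1·1 + 0.2·h(position 1) + 0.4·h(position 2) + 0.3·0
h(position 2) = 0.4·1 + 0.2·h(position 1) + 0.3·h(position 2) + 0.1·0
Solving: h(position 1) = 0.4792, h(position 2) = 0.7083.
Starting from position 2, the probability is 0.7083.

0.7083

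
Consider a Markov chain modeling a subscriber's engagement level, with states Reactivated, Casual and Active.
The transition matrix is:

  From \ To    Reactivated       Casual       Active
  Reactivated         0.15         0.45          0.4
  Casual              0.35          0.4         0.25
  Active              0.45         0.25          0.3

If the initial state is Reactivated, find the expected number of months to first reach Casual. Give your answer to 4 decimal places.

2.6506

Let t(s) be the expected number of months to first reach Casual from state s, with t(Casual) = 0. Conditioning on the first month:
t(Reactivated) = 1 + 0.15·t(Reactivated) + 0.4·t(Active)
t(Active) = 1 + 0.45·t(Reactivated) + 0.3·t(Active)
Solving: t(Reactivated) = 2.6506, t(Active) = 3.1325.
Expected months from Reactivated to Casual: 2.6506.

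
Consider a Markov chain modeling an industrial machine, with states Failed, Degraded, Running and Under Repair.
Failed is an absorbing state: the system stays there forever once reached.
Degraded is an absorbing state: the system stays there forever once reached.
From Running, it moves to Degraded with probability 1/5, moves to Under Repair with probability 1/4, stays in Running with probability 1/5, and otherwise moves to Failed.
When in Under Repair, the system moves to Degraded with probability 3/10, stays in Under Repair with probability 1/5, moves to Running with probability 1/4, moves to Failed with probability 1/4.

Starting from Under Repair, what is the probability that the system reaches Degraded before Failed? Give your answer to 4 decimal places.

0.5022

Let h(s) be the probability of absorption at Degraded starting from transient state s. Then h(Degraded) = 1 and h(Failed) = 0. By first-step analysis:
h(Running) = 0.35·0 + 0.2·1 + 0.2·h(Running) + 0.25·h(Under Repair)
h(Under Repair) = 0.25·0 + 0.3·1 + 0.25·h(Running) + 0.2·h(Under Repair)
Solving: h(Running) = 0.4069, h(Under Repair) = 0.5022.
Starting from Under Repair, the probability is 0.5022.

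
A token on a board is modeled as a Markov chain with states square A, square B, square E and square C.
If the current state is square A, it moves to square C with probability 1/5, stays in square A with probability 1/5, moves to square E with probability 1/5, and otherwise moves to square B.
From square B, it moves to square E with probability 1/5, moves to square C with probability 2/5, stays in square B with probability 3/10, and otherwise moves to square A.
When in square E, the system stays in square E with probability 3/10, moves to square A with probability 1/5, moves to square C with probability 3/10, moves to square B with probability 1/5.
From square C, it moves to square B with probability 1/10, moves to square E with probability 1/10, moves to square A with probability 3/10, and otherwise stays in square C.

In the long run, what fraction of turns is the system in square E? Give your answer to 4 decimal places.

Let the stationary distribution be π with π = πP and π_1 + π_2 + π_3 + π_4 = 1.
π_1 = 0.2·π_1 + 0.1·π_2 + 0.2·π_3 + 0.3·π_4
π_2 = 0.4·π_1 + 0.3·π_2 + 0.2·π_3 + 0.1·π_4
π_3 = 0.2·π_1 + 0.2·π_2 + 0.3·π_3 + 0.1·π_4
Solving with the normalization constraint gives π = (0.2149, 0.2281, 0.1804, 0.3767).
So the stationary probability of square E is 0.1804.

0.1804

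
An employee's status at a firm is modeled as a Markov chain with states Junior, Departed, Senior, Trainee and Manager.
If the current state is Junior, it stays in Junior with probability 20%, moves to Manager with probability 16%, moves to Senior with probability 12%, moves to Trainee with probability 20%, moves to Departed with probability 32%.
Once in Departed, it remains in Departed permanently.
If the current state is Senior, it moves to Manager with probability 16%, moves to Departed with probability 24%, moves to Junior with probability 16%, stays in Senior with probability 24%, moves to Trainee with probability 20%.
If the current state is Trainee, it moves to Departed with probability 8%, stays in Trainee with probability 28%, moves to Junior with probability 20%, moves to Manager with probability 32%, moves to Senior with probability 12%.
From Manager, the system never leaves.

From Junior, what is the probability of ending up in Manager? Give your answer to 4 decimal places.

0.4312

Let h(s) be the probability of absorption at Manager starting from transient state s. Then h(Manager) = 1 and h(Departed) = 0. By first-step analysis:
h(Junior) = 0.2·h(Junior) + 0.32·0 + 0.12·h(Senior) + 0.2·h(Trainee) + 0.16·1
h(Senior) = 0.16·h(Junior) + 0.24·0 + 0.24·h(Senior) + 0.2·h(Trainee) + 0.16·1
h(Trainee) = 0.2·h(Junior) + 0.08·0 + 0.12·h(Senior) + 0.28·h(Trainee) + 0.32·1
Solving: h(Junior) = 0.4312, h(Senior) = 0.4704, h(Trainee) = 0.6426.
Starting from Junior, the probability is 0.4312.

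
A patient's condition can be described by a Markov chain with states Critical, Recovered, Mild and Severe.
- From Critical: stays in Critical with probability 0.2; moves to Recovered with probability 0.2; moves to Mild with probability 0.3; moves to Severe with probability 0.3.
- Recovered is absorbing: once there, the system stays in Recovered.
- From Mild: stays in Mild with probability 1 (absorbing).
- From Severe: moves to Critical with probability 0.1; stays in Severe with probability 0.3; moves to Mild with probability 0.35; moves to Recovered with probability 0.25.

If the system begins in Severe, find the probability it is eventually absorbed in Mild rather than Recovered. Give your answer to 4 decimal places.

Let h(s) be the probability of absorption at Mild starting from transient state s. Then h(Mild) = 1 and h(Recovered) = 0. By first-step analysis:
h(Critical) = 0.2·h(Critical) + 0.2·0 + 0.3·1 + 0.3·h(Severe)
h(Severe) = 0.1·h(Critical) + 0.25·0 + 0.35·1 + 0.3·h(Severe)
Solving: h(Critical) = 0.5943, h(Severe) = 0.5849.
Starting from Severe, the probability is 0.5849.

0.5849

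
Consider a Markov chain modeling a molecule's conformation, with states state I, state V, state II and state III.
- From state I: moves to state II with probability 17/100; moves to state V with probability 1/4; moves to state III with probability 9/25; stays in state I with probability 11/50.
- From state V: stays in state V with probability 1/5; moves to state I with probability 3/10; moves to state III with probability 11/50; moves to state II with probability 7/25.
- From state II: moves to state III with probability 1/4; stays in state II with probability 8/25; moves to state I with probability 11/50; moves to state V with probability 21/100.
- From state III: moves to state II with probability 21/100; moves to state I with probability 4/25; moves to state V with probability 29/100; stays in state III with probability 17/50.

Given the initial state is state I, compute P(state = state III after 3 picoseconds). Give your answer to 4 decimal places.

Propagate the distribution vector 3 picoseconds from state I.
After 0 picoseconds: (1.0000, 0.0000, 0.0000, 0.0000)
After 1 picosecond: (0.2200, 0.2500, 0.1700, 0.3600)
After 2 picoseconds: (0.2184, 0.2451, 0.2374, 0.2991)
After 3 picoseconds: (0.2217, 0.2402, 0.2445, 0.2936)
P(in state III after 3 picoseconds) = 0.2936

0.2936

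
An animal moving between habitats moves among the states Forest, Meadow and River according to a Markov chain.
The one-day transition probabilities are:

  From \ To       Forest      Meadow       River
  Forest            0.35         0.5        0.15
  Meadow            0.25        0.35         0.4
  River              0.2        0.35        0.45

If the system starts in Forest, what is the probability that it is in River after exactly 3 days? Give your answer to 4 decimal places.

Propagate the distribution vector 3 days from Forest.
After 0 days: (1.0000, 0.0000, 0.0000)
After 1 day: (0.3500, 0.5000, 0.1500)
After 2 days: (0.2775, 0.4025, 0.3200)
After 3 days: (0.2618, 0.3916, 0.3466)
P(in River after 3 days) = 0.3466

0.3466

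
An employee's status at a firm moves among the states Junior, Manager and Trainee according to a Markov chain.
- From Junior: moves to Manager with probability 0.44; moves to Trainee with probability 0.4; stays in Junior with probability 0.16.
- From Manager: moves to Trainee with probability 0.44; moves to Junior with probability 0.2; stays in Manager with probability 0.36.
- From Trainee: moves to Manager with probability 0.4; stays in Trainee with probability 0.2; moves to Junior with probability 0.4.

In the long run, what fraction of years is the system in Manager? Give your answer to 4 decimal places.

Let the stationary distribution be π with π = πP and π_1 + π_2 + π_3 = 1.
π_1 = 0.16·π_1 + 0.2·π_2 + 0.4·π_3
π_2 = 0.44·π_1 + 0.36·π_2 + 0.4·π_3
Solving with the normalization constraint gives π = (0.2589, 0.3946, 0.3465).
So the stationary probability of Manager is 0.3946.

0.3946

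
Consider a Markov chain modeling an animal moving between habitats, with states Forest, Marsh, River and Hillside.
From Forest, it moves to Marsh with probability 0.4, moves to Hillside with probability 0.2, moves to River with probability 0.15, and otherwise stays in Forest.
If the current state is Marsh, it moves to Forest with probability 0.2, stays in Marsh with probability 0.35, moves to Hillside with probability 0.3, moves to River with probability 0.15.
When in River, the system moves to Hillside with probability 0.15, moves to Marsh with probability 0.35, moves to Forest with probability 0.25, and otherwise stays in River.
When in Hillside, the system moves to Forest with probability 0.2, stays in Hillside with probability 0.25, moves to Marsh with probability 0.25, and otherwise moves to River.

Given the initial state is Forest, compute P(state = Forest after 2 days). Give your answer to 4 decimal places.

Propagate the distribution vector 2 days from Forest.
After 0 days: (1.0000, 0.0000, 0.0000, 0.0000)
After 1 day: (0.2500, 0.4000, 0.1500, 0.2000)
After 2 days: (0.2200, 0.3425, 0.1950, 0.2425)
P(in Forest after 2 days) = 0.2200

0.2200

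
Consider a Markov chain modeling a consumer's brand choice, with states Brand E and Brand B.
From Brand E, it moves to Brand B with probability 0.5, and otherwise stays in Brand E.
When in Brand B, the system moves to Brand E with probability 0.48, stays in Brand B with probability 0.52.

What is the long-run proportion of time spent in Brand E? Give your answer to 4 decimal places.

0.4898

Let the stationary distribution be π with π = πP and π_1 + π_2 = 1.
π_1 = 0.5·π_1 + 0.48·π_2
Solving with the normalization constraint gives π = (0.4898, 0.5102).
So the stationary probability of Brand E is 0.4898.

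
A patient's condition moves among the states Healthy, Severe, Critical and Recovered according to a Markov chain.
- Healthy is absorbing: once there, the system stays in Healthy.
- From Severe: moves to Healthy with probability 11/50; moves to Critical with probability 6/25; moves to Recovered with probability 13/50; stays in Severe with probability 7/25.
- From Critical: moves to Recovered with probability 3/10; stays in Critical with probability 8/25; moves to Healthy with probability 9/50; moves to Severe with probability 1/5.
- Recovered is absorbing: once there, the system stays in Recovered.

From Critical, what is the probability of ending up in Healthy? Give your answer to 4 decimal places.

0.3931

Let h(s) be the probability of absorption at Healthy starting from transient state s. Then h(Healthy) = 1 and h(Recovered) = 0. By first-step analysis:
h(Severe) = 0.22·1 + 0.28·h(Severe) + 0.24·h(Critical) + 0.26·0
h(Critical) = 0.18·1 + 0.2·h(Severe) + 0.32·h(Critical) + 0.3·0
Solving: h(Severe) = 0.4366, h(Critical) = 0.3931.
Starting from Critical, the probability is 0.3931.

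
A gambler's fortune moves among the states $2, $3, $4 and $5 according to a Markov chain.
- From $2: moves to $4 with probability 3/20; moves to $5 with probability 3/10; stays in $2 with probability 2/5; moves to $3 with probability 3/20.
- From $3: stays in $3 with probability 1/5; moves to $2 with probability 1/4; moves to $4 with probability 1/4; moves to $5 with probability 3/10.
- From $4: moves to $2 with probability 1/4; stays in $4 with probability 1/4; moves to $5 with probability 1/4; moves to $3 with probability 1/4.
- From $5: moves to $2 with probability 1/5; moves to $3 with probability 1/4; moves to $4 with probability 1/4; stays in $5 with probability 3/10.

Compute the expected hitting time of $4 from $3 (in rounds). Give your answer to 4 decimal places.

4.4974

Let t(s) be the expected number of rounds to first reach $4 from state s, with t($4) = 0. Conditioning on the first round:
t($2) = 1 + 0.4·t($2) + 0.15·t($3) + 0.3·t($5)
t($3) = 1 + 0.25·t($2) + 0.2·t($3) + 0.3·t($5)
t($5) = 1 + 0.2·t($2) + 0.25·t($3) + 0.3·t($5)
Solving: t($2) = 5.0265, t($3) = 4.4974, t($5) = 4.4709.
Expected rounds from $3 to $4: 4.4974.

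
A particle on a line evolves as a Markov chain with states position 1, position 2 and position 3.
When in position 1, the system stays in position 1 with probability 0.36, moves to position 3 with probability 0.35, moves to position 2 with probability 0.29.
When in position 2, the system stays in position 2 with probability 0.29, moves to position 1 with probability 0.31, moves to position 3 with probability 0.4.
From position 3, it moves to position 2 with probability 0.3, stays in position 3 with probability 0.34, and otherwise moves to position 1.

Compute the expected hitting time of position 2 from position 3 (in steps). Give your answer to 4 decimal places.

Let t(s) be the expected number of steps to first reach position 2 from state s, with t(position 2) = 0. Conditioning on the first step:
t(position 1) = 1 + 0.36·t(position 1) + 0.35·t(position 3)
t(position 3) = 1 + 0.36·t(position 1) + 0.34·t(position 3)
Solving: t(position 1) = 3.4076, t(position 3) = 3.3738.
Expected steps from position 3 to position 2: 3.3738.

3.3738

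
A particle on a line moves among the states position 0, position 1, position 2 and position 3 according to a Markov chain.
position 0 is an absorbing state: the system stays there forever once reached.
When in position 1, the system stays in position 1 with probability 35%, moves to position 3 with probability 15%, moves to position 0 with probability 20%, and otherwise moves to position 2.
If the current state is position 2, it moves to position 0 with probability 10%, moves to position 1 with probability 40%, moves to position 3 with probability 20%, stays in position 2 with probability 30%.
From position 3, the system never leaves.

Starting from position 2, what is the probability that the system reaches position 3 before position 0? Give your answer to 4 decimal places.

0.5672

Let h(s) be the probability of absorption at position 3 starting from transient state s. Then h(position 3) = 1 and h(position 0) = 0. By first-step analysis:
h(position 1) = 0.2·0 + 0.35·h(position 1) + 0.3·h(position 2) + 0.15·1
h(position 2) = 0.1·0 + 0.4·h(position 1) + 0.3·h(position 2) + 0.2·1
Solving: h(position 1) = 0.4925, h(position 2) = 0.5672.
Starting from position 2, the probability is 0.5672.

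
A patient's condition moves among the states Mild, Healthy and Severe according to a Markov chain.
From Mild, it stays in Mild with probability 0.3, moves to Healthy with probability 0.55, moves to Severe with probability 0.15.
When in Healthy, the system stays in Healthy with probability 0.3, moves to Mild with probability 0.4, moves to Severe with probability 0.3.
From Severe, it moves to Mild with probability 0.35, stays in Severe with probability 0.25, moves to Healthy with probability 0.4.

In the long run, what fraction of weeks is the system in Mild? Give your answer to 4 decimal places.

Let the stationary distribution be π with π = πP and π_1 + π_2 + π_3 = 1.
π_1 = 0.3·π_1 + 0.4·π_2 + 0.35·π_3
π_2 = 0.55·π_1 + 0.3·π_2 + 0.4·π_3
Solving with the normalization constraint gives π = (0.3529, 0.4118, 0.2353).
So the stationary probability of Mild is 0.3529.

0.3529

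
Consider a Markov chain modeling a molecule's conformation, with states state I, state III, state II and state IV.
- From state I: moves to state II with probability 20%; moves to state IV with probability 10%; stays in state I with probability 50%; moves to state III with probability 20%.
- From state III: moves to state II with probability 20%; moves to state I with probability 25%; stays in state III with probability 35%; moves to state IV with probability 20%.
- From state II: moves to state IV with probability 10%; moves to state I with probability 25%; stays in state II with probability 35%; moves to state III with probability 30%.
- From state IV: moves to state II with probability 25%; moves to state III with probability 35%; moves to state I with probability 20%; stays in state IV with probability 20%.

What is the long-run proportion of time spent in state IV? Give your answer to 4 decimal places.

Let the stationary distribution be π with π = πP and π_1 + π_2 + π_3 + π_4 = 1.
π_1 = 0.5·π_1 + 0.25·π_2 + 0.25·π_3 + 0.2·π_4
π_2 = 0.2·π_1 + 0.35·π_2 + 0.3·π_3 + 0.35·π_4
π_3 = 0.2·π_1 + 0.2·π_2 + 0.35·π_3 + 0.25·π_4
Solving with the normalization constraint gives π = (0.3238, 0.2892, 0.2437, 0.1432).
So the stationary probability of state IV is 0.1432.

0.1432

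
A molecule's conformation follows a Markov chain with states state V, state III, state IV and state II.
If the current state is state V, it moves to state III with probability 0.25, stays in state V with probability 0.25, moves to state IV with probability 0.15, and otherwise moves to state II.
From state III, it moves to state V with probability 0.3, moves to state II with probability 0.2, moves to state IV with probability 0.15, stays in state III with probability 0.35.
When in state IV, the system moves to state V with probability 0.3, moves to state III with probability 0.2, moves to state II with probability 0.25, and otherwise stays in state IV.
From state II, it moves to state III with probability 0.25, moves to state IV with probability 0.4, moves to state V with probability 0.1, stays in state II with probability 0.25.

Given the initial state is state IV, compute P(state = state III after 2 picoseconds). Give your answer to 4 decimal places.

0.2575

Propagate the distribution vector 2 picoseconds from state IV.
After 0 picoseconds: (0.0000, 0.0000, 1.0000, 0.0000)
After 1 picosecond: (0.3000, 0.2000, 0.2500, 0.2500)
After 2 picoseconds: (0.2350, 0.2575, 0.2375, 0.2700)
P(in state III after 2 picoseconds) = 0.2575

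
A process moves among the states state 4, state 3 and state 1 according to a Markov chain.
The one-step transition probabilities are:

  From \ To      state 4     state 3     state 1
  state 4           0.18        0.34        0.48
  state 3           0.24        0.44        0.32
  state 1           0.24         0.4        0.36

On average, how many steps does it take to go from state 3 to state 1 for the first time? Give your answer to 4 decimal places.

Let t(s) be the expected number of steps to first reach state 1 from state s, with t(state 1) = 0. Conditioning on the first step:
t(state 4) = 1 + 0.18·t(state 4) + 0.34·t(state 3)
t(state 3) = 1 + 0.24·t(state 4) + 0.44·t(state 3)
Solving: t(state 4) = 2.3835, t(state 3) = 2.8072.
Expected steps from state 3 to state 1: 2.8072.

2.8072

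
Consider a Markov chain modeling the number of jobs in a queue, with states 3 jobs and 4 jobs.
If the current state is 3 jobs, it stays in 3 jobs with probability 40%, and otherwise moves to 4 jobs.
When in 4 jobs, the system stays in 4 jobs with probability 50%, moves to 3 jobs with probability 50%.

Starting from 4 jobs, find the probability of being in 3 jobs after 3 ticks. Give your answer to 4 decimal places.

Propagate the distribution vector 3 ticks from 4 jobs.
After 0 ticks: (0.0000, 1.0000)
After 1 tick: (0.5000, 0.5000)
After 2 ticks: (0.4500, 0.5500)
After 3 ticks: (0.4550, 0.5450)
P(in 3 jobs after 3 ticks) = 0.4550

0.4550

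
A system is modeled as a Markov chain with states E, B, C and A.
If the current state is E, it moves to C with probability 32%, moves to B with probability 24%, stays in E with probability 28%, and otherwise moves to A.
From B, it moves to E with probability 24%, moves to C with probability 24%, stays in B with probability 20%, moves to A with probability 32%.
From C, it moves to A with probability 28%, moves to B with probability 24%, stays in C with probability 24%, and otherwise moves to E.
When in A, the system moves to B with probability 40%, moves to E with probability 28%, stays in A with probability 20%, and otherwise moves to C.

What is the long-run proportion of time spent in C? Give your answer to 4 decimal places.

Let the stationary distribution be π with π = πP and π_1 + π_2 + π_3 + π_4 = 1.
π_1 = 0.28·π_1 + 0.24·π_2 + 0.24·π_3 + 0.28·π_4
π_2 = 0.24·π_1 + 0.2·π_2 + 0.24·π_3 + 0.4·π_4
π_3 = 0.32·π_1 + 0.24·π_2 + 0.24·π_3 + 0.12·π_4
Solving with the normalization constraint gives π = (0.2600, 0.2677, 0.2320, 0.2403).
So the stationary probability of C is 0.2320.

0.2320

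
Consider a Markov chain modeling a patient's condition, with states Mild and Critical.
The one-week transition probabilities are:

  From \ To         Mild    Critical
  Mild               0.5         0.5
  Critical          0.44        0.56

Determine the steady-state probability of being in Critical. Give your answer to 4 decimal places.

Let the stationary distribution be π with π = πP and π_1 + π_2 = 1.
π_1 = 0.5·π_1 + 0.44·π_2
Solving with the normalization constraint gives π = (0.4681, 0.5319).
So the stationary probability of Critical is 0.5319.

0.5319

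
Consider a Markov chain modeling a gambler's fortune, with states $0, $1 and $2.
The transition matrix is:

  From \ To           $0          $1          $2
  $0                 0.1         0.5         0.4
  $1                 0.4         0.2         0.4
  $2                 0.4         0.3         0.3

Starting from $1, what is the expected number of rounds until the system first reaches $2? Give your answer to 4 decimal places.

2.5000

Let t(s) be the expected number of rounds to first reach $2 from state s, with t($2) = 0. Conditioning on the first round:
t($0) = 1 + 0.1·t($0) + 0.5·t($1)
t($1) = 1 + 0.4·t($0) + 0.2·t($1)
Solving: t($0) = 2.5000, t($1) = 2.5000.
Expected rounds from $1 to $2: 2.5000.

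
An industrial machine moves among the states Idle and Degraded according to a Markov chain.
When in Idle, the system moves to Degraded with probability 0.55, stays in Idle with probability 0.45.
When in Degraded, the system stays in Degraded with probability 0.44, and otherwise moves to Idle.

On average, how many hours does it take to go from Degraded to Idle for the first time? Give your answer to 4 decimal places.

1.7857

Let t(s) be the expected number of hours to first reach Idle from state s, with t(Idle) = 0. Conditioning on the first hour:
t(Degraded) = 1 + 0.44·t(Degraded)
Solving: t(Degraded) = 1.7857.
Expected hours from Degraded to Idle: 1.7857.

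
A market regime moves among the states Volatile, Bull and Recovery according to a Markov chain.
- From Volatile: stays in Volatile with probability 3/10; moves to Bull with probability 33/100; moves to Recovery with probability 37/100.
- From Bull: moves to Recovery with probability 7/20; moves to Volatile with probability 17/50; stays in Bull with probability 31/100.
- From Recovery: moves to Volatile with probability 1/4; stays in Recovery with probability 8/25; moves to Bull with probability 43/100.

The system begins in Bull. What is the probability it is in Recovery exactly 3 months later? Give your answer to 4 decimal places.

Propagate the distribution vector 3 months from Bull.
After 0 months: (0.0000, 1.0000, 0.0000)
After 1 month: (0.3400, 0.3100, 0.3500)
After 2 months: (0.2949, 0.3588, 0.3463)
After 3 months: (0.2970, 0.3575, 0.3455)
P(in Recovery after 3 months) = 0.3455

0.3455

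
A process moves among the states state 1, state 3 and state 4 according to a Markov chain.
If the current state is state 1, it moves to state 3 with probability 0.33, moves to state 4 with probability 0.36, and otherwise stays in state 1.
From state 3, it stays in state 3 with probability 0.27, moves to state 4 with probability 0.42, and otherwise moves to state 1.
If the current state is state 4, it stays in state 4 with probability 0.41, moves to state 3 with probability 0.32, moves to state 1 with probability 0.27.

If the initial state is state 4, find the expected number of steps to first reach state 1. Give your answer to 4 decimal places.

Let t(s) be the expected number of steps to first reach state 1 from state s, with t(state 1) = 0. Conditioning on the first step:
t(state 3) = 1 + 0.27·t(state 3) + 0.42·t(state 4)
t(state 4) = 1 + 0.32·t(state 3) + 0.41·t(state 4)
Solving: t(state 3) = 3.4087, t(state 4) = 3.5437.
Expected steps from state 4 to state 1: 3.5437.

3.5437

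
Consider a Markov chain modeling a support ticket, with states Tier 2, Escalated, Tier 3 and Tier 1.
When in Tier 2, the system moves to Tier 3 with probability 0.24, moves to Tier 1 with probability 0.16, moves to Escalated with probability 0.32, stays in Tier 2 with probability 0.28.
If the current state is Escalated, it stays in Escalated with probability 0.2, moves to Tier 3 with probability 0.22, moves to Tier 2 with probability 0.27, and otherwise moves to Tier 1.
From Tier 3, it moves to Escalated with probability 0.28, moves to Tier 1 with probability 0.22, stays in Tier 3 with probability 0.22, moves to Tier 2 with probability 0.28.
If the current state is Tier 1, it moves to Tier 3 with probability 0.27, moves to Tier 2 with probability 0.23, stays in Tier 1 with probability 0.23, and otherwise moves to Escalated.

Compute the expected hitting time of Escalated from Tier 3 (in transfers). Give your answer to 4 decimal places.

3.4634

Let t(s) be the expected number of transfers to first reach Escalated from state s, with t(Escalated) = 0. Conditioning on the first transfer:
t(Tier 2) = 1 + 0.28·t(Tier 2) + 0.24·t(Tier 3) + 0.16·t(Tier 1)
t(Tier 3) = 1 + 0.28·t(Tier 2) + 0.22·t(Tier 3) + 0.22·t(Tier 1)
t(Tier 1) = 1 + 0.23·t(Tier 2) + 0.27·t(Tier 3) + 0.23·t(Tier 1)
Solving: t(Tier 2) = 3.3224, t(Tier 3) = 3.4634, t(Tier 1) = 3.5056.
Expected transfers from Tier 3 to Escalated: 3.4634.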